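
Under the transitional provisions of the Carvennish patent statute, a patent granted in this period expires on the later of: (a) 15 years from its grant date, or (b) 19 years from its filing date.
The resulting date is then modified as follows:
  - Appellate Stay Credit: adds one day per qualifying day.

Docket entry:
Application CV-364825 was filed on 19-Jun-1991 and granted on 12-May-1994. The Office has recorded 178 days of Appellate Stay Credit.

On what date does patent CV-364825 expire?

(a) grant + 15 years → 12 May 2009.
(b) filing + 19 years → 19 June 2010.
Later of the two: 19 June 2010.
Appellate Stay Credit: +178 days → 14 December 2010.

December 14, 2010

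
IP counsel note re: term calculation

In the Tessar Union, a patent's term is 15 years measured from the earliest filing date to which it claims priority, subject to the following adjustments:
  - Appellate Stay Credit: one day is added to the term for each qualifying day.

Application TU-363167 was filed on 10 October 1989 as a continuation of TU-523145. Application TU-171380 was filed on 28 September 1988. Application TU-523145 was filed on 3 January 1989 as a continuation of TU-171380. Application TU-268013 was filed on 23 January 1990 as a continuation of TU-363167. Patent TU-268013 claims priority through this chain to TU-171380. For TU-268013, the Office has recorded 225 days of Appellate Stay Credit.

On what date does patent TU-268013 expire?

Earliest priority filing: 28 September 1988.
Base term: 28 September 1988 + 15 years → 28 September 2003.
Appellate Stay Credit: +225 days → 10 May 2004.

May 10, 2004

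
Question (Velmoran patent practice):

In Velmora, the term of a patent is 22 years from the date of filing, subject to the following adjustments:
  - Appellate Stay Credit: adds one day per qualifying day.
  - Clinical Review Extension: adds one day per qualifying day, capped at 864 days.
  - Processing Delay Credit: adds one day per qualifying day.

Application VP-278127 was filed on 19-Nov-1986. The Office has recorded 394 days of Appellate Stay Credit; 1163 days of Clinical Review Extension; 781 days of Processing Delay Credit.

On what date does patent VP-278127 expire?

2014-06-20

Base term: filing date + 22 years → 19 November 2008.
Appellate Stay Credit: +394 days → 18 December 2009.
Clinical Review Extension: 1163 days claimed exceeds the 864-day cap, so +864 days → 30 April 2012.
Processing Delay Credit: +781 days → 20 June 2014.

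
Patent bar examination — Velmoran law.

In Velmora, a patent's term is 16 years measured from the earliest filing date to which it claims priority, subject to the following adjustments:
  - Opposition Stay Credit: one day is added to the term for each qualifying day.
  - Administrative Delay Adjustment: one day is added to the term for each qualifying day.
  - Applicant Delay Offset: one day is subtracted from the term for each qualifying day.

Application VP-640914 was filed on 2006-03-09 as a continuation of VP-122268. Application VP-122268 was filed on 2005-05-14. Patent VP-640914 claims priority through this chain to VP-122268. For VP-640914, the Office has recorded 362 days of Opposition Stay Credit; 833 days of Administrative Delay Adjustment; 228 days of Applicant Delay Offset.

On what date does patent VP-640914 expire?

Earliest priority filing: 14 May 2005.
Base term: 14 May 2005 + 16 years → 14 May 2021.
Opposition Stay Credit: +362 days → 11 May 2022.
Administrative Delay Adjustment: +833 days → 21 August 2024.
Applicant Delay Offset: −228 days → 6 January 2024.

January 6, 2024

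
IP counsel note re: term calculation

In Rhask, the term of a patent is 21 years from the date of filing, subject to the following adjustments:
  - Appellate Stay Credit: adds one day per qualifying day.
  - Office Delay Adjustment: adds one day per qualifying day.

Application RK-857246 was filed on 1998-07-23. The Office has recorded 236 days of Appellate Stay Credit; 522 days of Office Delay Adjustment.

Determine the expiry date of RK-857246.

Base term: filing date + 21 years → 23 July 2019.
Appellate Stay Credit: +236 days → 15 March 2020.
Office Delay Adjustment: +522 days → 19 August 2021.

2021-08-19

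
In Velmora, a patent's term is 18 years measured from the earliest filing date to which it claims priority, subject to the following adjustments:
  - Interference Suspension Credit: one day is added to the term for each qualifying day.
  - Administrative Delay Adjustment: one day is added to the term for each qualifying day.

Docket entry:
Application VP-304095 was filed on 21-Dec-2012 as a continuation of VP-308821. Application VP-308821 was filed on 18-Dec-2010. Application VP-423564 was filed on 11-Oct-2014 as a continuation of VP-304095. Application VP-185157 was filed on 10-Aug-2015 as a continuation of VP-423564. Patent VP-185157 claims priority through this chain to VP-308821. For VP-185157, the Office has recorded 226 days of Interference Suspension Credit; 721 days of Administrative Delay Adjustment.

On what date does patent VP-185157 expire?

July 23, 2031

Earliest priority filing: 18 December 2010.
Base term: 18 December 2010 + 18 years → 18 December 2028.
Interference Suspension Credit: +226 days → 1 August 2029.
Administrative Delay Adjustment: +721 days → 23 July 2031.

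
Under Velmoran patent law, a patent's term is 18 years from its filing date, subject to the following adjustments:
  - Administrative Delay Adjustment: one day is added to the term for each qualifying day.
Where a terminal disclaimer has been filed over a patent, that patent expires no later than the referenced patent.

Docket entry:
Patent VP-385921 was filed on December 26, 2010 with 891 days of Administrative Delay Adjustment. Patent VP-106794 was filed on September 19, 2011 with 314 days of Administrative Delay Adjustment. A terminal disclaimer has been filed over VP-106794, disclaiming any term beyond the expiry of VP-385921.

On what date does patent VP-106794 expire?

Natural term of VP-106794:
  Base: filing + 18 years → 19 September 2029.
  Administrative Delay Adjustment: +314 days → 30 July 2030.
Expiry of referenced patent VP-385921:
  Base: filing + 18 years → 26 December 2028.
  Administrative Delay Adjustment: +891 days → 5 June 2031.
Terminal disclaimer: VP-106794 expires on the earlier of 30 July 2030 and 5 June 2031.

July 30, 2030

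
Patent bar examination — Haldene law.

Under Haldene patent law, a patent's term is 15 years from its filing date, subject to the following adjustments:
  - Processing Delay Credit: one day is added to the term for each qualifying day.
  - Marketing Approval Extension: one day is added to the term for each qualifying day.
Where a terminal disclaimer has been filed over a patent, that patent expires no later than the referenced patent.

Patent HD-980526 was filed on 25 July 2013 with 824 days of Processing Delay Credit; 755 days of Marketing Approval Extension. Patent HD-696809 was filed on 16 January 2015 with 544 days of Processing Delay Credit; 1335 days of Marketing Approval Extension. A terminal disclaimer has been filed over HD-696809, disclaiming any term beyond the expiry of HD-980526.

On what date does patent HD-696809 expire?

2032-11-20

Natural term of HD-696809:
  Base: filing + 15 years → 16 January 2030.
  Processing Delay Credit: +544 days → 14 July 2031.
  Marketing Approval Extension: +1335 days → 10 March 2035.
Expiry of referenced patent HD-980526:
  Base: filing + 15 years → 25 July 2028.
  Processing Delay Credit: +824 days → 27 October 2030.
  Marketing Approval Extension: +755 days → 20 November 2032.
Terminal disclaimer: HD-696809 expires on the earlier of 10 March 2035 and 20 November 2032.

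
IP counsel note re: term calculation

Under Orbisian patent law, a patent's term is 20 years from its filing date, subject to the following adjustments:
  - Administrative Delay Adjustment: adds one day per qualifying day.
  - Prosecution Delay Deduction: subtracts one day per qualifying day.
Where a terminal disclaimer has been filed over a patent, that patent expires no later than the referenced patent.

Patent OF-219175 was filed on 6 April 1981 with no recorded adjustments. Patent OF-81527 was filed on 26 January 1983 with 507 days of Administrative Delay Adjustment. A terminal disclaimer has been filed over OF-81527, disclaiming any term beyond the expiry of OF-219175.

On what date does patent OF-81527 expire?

Natural term of OF-81527:
  Base: filing + 20 years → 26 January 2003.
  Administrative Delay Adjustment: +507 days → 16 June 2004.
Expiry of referenced patent OF-219175:
  Base: filing + 20 years → 6 April 2001.
Terminal disclaimer: OF-81527 expires on the earlier of 16 June 2004 and 6 April 2001.

2001-04-06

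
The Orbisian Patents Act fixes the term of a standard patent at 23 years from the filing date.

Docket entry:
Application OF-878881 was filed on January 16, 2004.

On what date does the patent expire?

January 16, 2027

Filing date + 23 years → 16 January 2027.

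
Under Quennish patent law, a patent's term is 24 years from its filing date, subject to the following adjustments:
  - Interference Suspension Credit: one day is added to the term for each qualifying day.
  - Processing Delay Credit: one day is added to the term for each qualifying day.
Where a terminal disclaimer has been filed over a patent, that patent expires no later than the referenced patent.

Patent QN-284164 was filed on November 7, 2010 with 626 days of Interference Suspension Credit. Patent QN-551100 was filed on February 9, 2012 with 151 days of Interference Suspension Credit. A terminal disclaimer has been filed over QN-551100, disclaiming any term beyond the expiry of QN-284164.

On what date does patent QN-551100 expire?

July 9, 2036

Natural term of QN-551100:
  Base: filing + 24 years → 9 February 2036.
  Interference Suspension Credit: +151 days → 9 July 2036.
Expiry of referenced patent QN-284164:
  Base: filing + 24 years → 7 November 2034.
  Interference Suspension Credit: +626 days → 25 July 2036.
Terminal disclaimer: QN-551100 expires on the earlier of 9 July 2036 and 25 July 2036.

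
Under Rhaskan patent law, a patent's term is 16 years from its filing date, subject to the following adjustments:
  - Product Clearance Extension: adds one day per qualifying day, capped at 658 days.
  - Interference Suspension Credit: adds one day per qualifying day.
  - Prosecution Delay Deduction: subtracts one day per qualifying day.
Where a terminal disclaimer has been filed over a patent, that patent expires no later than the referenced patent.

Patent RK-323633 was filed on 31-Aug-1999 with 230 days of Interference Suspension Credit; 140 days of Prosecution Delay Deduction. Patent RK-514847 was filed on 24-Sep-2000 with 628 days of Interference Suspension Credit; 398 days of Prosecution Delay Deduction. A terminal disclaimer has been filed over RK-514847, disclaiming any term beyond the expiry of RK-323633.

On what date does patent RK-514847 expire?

Natural term of RK-514847:
  Base: filing + 16 years → 24 September 2016.
  Interference Suspension Credit: +628 days → 14 June 2018.
  Prosecution Delay Deduction: −398 days → 12 May 2017.
Expiry of referenced patent RK-323633:
  Base: filing + 16 years → 31 August 2015.
  Interference Suspension Credit: +230 days → 17 April 2016.
  Prosecution Delay Deduction: −140 days → 29 November 2015.
Terminal disclaimer: RK-514847 expires on the earlier of 12 May 2017 and 29 November 2015.

November 29, 2015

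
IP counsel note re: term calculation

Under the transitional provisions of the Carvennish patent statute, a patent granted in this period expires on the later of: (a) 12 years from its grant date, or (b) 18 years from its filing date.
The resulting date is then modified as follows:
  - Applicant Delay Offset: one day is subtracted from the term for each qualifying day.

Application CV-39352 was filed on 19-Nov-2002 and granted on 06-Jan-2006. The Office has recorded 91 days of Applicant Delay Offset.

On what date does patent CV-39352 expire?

(a) grant + 12 years → 6 January 2018.
(b) filing + 18 years → 19 November 2020.
Later of the two: 19 November 2020.
Applicant Delay Offset: −91 days → 20 August 2020.

August 20, 2020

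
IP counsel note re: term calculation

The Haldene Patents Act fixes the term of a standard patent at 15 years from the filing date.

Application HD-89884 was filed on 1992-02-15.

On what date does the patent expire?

2007-02-15

Filing date + 15 years → 15 February 2007.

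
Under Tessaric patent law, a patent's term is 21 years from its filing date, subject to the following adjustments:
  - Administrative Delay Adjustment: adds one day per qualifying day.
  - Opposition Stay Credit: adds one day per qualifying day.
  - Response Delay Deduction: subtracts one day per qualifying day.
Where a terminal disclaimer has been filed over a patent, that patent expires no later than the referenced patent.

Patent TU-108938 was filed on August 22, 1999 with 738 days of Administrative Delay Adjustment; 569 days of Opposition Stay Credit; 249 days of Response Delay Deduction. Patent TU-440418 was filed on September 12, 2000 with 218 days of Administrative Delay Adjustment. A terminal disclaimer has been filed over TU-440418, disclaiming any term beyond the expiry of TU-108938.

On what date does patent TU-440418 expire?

2022-04-18

Natural term of TU-440418:
  Base: filing + 21 years → 12 September 2021.
  Administrative Delay Adjustment: +218 days → 18 April 2022.
Expiry of referenced patent TU-108938:
  Base: filing + 21 years → 22 August 2020.
  Administrative Delay Adjustment: +738 days → 30 August 2022.
  Opposition Stay Credit: +569 days → 21 March 2024.
  Response Delay Deduction: −249 days → 16 July 2023.
Terminal disclaimer: TU-440418 expires on the earlier of 18 April 2022 and 16 July 2023.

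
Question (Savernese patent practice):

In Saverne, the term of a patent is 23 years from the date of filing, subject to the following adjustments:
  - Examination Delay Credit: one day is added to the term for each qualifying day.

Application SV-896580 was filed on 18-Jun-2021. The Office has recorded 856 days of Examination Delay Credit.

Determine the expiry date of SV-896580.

2046-10-22

Base term: filing date + 23 years → 18 June 2044.
Examination Delay Credit: +856 days → 22 October 2046.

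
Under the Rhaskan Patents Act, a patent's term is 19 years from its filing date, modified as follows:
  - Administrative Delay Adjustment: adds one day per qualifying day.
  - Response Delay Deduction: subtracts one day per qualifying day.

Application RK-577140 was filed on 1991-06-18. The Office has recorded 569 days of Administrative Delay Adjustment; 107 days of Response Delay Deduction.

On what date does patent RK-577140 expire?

September 23, 2011

Base term: filing date + 19 years → 18 June 2010.
Administrative Delay Adjustment: +569 days → 8 January 2012.
Response Delay Deduction: −107 days → 23 September 2011.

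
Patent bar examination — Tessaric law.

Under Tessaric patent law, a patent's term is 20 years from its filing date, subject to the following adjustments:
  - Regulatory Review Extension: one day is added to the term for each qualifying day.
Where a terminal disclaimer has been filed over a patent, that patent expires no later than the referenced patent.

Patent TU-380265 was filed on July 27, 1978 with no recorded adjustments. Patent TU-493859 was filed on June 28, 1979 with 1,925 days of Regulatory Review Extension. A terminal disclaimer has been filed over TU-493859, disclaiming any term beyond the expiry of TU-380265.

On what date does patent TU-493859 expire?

Natural term of TU-493859:
  Base: filing + 20 years → 28 June 1999.
  Regulatory Review Extension: +1925 days → 4 October 2004.
Expiry of referenced patent TU-380265:
  Base: filing + 20 years → 27 July 1998.
Terminal disclaimer: TU-493859 expires on the earlier of 4 October 2004 and 27 July 1998.

July 27, 1998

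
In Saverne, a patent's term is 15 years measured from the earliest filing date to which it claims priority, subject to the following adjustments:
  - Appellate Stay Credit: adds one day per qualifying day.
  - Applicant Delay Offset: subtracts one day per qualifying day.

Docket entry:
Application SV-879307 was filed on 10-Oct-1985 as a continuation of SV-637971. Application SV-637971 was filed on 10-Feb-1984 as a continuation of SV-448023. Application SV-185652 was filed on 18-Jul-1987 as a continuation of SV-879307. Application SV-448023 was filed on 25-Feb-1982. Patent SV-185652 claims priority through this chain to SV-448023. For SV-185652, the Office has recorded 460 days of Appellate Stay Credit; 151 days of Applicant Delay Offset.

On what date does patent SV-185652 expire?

Earliest priority filing: 25 February 1982.
Base term: 25 February 1982 + 15 years → 25 February 1997.
Appellate Stay Credit: +460 days → 31 May 1998.
Applicant Delay Offset: −151 days → 31 December 1997.

1997-12-31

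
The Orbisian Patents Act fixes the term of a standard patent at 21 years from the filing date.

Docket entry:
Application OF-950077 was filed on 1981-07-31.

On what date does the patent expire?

Filing date + 21 years → 31 July 2002.

2002-07-31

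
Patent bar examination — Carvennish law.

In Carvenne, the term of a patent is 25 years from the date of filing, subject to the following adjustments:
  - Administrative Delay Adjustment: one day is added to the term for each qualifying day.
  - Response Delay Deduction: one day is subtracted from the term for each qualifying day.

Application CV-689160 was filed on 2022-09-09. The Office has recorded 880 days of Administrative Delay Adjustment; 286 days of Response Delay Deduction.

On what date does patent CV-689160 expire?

April 25, 2049

Base term: filing date + 25 years → 9 September 2047.
Administrative Delay Adjustment: +880 days → 5 February 2050.
Response Delay Deduction: −286 days → 25 April 2049.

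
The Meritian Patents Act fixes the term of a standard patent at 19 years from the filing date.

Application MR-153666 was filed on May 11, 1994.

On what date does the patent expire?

Filing date + 19 years → 11 May 2013.

May 11, 2013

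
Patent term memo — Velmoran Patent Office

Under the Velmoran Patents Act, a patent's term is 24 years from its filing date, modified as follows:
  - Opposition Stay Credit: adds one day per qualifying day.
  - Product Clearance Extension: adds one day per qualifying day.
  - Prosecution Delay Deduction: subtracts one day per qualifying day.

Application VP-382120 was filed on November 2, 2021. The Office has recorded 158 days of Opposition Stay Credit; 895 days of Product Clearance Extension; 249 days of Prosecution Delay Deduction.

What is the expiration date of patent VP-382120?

January 15, 2048

Base term: filing date + 24 years → 2 November 2045.
Opposition Stay Credit: +158 days → 9 April 2046.
Product Clearance Extension: +895 days → 20 September 2048.
Prosecution Delay Deduction: −249 days → 15 January 2048.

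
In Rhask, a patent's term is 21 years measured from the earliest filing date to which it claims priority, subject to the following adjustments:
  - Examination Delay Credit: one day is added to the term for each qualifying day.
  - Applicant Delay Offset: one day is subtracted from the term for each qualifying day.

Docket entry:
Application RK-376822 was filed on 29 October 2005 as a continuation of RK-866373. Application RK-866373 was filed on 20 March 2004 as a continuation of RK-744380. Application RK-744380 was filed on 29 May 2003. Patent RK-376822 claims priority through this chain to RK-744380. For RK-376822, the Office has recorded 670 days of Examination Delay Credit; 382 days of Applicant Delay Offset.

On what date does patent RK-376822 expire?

Earliest priority filing: 29 May 2003.
Base term: 29 May 2003 + 21 years → 29 May 2024.
Examination Delay Credit: +670 days → 30 March 2026.
Applicant Delay Offset: −382 days → 13 March 2025.

March 13, 2025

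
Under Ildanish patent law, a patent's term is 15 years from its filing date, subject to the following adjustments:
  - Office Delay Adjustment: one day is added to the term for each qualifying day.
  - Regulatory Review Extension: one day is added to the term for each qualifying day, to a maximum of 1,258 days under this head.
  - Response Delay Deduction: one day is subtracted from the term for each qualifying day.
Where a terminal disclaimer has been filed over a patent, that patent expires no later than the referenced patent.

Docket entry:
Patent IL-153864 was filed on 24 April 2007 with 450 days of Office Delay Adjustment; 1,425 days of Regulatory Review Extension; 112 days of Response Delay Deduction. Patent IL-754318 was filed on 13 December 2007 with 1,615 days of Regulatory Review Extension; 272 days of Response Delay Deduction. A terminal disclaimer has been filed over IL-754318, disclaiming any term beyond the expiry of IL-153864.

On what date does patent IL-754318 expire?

Natural term of IL-754318:
  Base: filing + 15 years → 13 December 2022.
  Regulatory Review Extension: 1615 days claimed exceeds the 1258-day cap, so +1258 days → 24 May 2026.
  Response Delay Deduction: −272 days → 25 August 2025.
Expiry of referenced patent IL-153864:
  Base: filing + 15 years → 24 April 2022.
  Office Delay Adjustment: +450 days → 18 July 2023.
  Regulatory Review Extension: 1425 days claimed exceeds the 1258-day cap, so +1258 days → 27 December 2026.
  Response Delay Deduction: −112 days → 6 September 2026.
Terminal disclaimer: IL-754318 expires on the earlier of 25 August 2025 and 6 September 2026.

August 25, 2025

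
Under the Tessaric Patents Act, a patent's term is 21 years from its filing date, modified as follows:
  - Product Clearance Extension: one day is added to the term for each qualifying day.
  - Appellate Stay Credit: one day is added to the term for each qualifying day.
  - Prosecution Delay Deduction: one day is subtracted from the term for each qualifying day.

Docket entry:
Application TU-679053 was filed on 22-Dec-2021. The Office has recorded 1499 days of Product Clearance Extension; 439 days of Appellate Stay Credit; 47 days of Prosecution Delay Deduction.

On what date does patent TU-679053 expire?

Base term: filing date + 21 years → 22 December 2042.
Product Clearance Extension: +1499 days → 29 January 2047.
Appellate Stay Credit: +439 days → 12 April 2048.
Prosecution Delay Deduction: −47 days → 25 February 2048.

February 25, 2048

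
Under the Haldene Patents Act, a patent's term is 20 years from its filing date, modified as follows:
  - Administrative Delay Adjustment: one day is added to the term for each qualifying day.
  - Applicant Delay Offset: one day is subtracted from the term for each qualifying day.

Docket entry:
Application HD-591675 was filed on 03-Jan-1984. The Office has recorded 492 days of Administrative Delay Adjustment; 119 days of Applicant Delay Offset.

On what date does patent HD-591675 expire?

January 10, 2005

Base term: filing date + 20 years → 3 January 2004.
Administrative Delay Adjustment: +492 days → 9 May 2005.
Applicant Delay Offset: −119 days → 10 January 2005.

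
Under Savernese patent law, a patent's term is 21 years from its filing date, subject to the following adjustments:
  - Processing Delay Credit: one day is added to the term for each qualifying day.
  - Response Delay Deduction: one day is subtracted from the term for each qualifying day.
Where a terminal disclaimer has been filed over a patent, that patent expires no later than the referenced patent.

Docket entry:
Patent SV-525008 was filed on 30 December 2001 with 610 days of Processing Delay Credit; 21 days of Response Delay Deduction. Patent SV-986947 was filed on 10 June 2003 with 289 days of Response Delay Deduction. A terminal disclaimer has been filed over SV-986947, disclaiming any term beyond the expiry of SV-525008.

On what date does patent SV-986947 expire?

August 26, 2023

Natural term of SV-986947:
  Base: filing + 21 years → 10 June 2024.
  Response Delay Deduction: −289 days → 26 August 2023.
Expiry of referenced patent SV-525008:
  Base: filing + 21 years → 30 December 2022.
  Processing Delay Credit: +610 days → 31 August 2024.
  Response Delay Deduction: −21 days → 10 August 2024.
Terminal disclaimer: SV-986947 expires on the earlier of 26 August 2023 and 10 August 2024.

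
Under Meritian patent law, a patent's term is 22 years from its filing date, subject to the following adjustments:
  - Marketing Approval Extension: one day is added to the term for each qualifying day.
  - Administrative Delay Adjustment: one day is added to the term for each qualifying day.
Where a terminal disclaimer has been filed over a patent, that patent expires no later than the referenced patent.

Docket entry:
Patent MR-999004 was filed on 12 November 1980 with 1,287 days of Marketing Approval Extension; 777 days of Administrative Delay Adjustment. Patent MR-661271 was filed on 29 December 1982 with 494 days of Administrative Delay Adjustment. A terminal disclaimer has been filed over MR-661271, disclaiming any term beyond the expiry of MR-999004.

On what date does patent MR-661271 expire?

Natural term of MR-661271:
  Base: filing + 22 years → 29 December 2004.
  Administrative Delay Adjustment: +494 days → 7 May 2006.
Expiry of referenced patent MR-999004:
  Base: filing + 22 years → 12 November 2002.
  Marketing Approval Extension: +1287 days → 22 May 2006.
  Administrative Delay Adjustment: +777 days → 7 July 2008.
Terminal disclaimer: MR-661271 expires on the earlier of 7 May 2006 and 7 July 2008.

May 7, 2006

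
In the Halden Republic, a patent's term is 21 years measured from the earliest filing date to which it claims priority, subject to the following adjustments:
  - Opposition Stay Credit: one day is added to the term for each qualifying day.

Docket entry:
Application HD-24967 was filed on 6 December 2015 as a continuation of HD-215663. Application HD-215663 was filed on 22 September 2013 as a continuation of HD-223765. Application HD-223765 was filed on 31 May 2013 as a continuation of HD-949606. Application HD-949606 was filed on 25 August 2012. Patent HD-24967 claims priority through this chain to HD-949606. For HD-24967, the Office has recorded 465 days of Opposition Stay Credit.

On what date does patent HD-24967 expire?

December 3, 2034

Earliest priority filing: 25 August 2012.
Base term: 25 August 2012 + 21 years → 25 August 2033.
Opposition Stay Credit: +465 days → 3 December 2034.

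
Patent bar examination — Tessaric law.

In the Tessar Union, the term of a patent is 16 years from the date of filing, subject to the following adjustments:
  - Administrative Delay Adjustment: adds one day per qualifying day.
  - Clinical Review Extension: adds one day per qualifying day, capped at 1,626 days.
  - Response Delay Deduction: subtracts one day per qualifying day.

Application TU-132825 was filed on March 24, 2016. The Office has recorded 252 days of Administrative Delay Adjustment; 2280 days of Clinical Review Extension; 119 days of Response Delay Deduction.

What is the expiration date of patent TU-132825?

2037-01-16

Base term: filing date + 16 years → 24 March 2032.
Administrative Delay Adjustment: +252 days → 1 December 2032.
Clinical Review Extension: 2280 days claimed exceeds the 1626-day cap, so +1626 days → 15 May 2037.
Response Delay Deduction: −119 days → 16 January 2037.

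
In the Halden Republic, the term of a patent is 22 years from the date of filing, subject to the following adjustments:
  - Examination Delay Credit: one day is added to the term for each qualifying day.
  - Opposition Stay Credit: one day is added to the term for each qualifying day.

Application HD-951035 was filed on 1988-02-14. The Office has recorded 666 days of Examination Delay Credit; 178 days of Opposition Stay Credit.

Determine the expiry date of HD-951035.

Base term: filing date + 22 years → 14 February 2010.
Examination Delay Credit: +666 days → 12 December 2011.
Opposition Stay Credit: +178 days → 7 June 2012.

June 7, 2012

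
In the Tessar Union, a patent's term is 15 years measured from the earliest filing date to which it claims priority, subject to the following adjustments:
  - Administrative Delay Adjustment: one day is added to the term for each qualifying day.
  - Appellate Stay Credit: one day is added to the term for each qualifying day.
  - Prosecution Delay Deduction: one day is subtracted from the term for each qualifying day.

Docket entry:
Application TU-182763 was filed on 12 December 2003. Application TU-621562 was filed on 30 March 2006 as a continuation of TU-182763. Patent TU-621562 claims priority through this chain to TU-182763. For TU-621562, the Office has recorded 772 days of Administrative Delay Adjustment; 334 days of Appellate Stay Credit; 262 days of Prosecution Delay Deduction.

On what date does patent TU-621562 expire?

2021-04-04

Earliest priority filing: 12 December 2003.
Base term: 12 December 2003 + 15 years → 12 December 2018.
Administrative Delay Adjustment: +772 days → 22 January 2021.
Appellate Stay Credit: +334 days → 22 December 2021.
Prosecution Delay Deduction: −262 days → 4 April 2021.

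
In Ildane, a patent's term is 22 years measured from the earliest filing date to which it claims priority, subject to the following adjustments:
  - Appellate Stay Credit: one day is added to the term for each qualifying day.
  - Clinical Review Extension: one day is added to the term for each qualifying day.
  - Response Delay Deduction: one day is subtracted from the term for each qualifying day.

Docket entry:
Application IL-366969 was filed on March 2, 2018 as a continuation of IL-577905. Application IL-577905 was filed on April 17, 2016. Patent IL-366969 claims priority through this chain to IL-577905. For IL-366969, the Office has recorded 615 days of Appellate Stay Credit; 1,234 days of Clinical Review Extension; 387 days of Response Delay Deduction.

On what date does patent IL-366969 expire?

Earliest priority filing: 17 April 2016.
Base term: 17 April 2016 + 22 years → 17 April 2038.
Appellate Stay Credit: +615 days → 23 December 2039.
Clinical Review Extension: +1234 days → 10 May 2043.
Response Delay Deduction: −387 days → 18 April 2042.

2042-04-18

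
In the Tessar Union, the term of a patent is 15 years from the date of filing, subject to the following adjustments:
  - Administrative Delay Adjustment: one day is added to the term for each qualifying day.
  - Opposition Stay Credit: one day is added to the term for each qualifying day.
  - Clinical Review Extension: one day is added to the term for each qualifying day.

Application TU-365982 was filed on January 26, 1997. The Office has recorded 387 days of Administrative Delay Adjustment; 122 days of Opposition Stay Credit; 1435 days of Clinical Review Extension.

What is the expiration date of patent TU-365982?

Base term: filing date + 15 years → 26 January 2012.
Administrative Delay Adjustment: +387 days → 16 February 2013.
Opposition Stay Credit: +122 days → 18 June 2013.
Clinical Review Extension: +1435 days → 23 May 2017.

2017-05-23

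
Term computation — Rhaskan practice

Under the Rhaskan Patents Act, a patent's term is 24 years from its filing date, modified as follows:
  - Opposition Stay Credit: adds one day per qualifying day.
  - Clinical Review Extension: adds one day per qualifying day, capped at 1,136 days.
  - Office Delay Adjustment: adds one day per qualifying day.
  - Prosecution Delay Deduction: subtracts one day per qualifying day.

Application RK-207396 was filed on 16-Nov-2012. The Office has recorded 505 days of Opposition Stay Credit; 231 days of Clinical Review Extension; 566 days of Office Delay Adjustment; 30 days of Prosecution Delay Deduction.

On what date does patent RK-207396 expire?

Base term: filing date + 24 years → 16 November 2036.
Opposition Stay Credit: +505 days → 5 April 2038.
Clinical Review Extension: 231 days (within the 1136-day cap) → +231 days → 22 November 2038.
Office Delay Adjustment: +566 days → 10 June 2040.
Prosecution Delay Deduction: −30 days → 11 May 2040.

2040-05-11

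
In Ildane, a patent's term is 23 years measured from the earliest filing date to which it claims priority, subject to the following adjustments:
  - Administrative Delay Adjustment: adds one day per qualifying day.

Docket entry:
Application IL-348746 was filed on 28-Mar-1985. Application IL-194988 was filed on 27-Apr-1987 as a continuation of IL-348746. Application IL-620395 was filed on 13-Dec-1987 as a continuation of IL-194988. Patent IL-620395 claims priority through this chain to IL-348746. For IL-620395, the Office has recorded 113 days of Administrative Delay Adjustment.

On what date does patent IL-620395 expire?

July 19, 2008

Earliest priority filing: 28 March 1985.
Base term: 28 March 1985 + 23 years → 28 March 2008.
Administrative Delay Adjustment: +113 days → 19 July 2008.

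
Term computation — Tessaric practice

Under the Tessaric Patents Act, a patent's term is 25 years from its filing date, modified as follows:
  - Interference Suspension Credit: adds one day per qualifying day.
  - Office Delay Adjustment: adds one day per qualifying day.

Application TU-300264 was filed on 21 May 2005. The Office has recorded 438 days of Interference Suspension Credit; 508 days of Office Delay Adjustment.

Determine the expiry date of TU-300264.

December 22, 2032

Base term: filing date + 25 years → 21 May 2030.
Interference Suspension Credit: +438 days → 2 August 2031.
Office Delay Adjustment: +508 days → 22 December 2032.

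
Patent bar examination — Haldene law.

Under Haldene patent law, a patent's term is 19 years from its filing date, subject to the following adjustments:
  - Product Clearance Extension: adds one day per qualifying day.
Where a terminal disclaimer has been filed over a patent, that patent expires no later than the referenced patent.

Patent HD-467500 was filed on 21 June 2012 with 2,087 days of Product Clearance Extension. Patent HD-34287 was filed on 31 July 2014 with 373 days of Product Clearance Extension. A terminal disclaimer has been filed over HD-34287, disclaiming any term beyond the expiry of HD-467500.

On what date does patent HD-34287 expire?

Natural term of HD-34287:
  Base: filing + 19 years → 31 July 2033.
  Product Clearance Extension: +373 days → 8 August 2034.
Expiry of referenced patent HD-467500:
  Base: filing + 19 years → 21 June 2031.
  Product Clearance Extension: +2087 days → 8 March 2037.
Terminal disclaimer: HD-34287 expires on the earlier of 8 August 2034 and 8 March 2037.

August 8, 2034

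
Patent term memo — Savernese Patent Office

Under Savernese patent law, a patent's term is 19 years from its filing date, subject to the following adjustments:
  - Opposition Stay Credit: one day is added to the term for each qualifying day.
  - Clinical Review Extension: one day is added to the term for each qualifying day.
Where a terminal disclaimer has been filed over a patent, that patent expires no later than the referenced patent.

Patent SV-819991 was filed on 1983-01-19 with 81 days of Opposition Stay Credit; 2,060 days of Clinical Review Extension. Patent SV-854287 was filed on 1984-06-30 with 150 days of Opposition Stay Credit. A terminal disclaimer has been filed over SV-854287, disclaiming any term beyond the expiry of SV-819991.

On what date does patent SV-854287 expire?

Natural term of SV-854287:
  Base: filing + 19 years → 30 June 2003.
  Opposition Stay Credit: +150 days → 27 November 2003.
Expiry of referenced patent SV-819991:
  Base: filing + 19 years → 19 January 2002.
  Opposition Stay Credit: +81 days → 10 April 2002.
  Clinical Review Extension: +2060 days → 30 November 2007.
Terminal disclaimer: SV-854287 expires on the earlier of 27 November 2003 and 30 November 2007.

2003-11-27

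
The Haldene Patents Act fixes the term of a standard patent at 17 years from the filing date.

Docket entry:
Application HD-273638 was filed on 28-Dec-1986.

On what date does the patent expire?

2003-12-28

Filing date + 17 years → 28 December 2003.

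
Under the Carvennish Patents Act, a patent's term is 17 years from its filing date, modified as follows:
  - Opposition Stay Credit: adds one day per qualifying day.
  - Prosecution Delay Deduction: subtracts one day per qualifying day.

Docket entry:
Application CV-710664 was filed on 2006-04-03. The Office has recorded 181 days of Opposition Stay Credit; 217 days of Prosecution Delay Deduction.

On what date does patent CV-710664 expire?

February 26, 2023

Base term: filing date + 17 years → 3 April 2023.
Opposition Stay Credit: +181 days → 1 October 2023.
Prosecution Delay Deduction: −217 days → 26 February 2023.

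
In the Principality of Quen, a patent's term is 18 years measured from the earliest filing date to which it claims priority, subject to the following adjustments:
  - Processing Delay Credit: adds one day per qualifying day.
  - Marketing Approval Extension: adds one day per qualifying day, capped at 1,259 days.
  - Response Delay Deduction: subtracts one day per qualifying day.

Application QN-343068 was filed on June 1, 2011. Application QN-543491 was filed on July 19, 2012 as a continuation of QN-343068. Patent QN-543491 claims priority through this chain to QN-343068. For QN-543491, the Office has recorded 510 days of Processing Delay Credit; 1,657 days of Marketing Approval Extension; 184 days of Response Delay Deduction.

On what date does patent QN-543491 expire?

Earliest priority filing: 1 June 2011.
Base term: 1 June 2011 + 18 years → 1 June 2029.
Processing Delay Credit: +510 days → 24 October 2030.
Marketing Approval Extension: 1657 days claimed exceeds the 1259-day cap, so +1259 days → 5 April 2034.
Response Delay Deduction: −184 days → 3 October 2033.

October 3, 2033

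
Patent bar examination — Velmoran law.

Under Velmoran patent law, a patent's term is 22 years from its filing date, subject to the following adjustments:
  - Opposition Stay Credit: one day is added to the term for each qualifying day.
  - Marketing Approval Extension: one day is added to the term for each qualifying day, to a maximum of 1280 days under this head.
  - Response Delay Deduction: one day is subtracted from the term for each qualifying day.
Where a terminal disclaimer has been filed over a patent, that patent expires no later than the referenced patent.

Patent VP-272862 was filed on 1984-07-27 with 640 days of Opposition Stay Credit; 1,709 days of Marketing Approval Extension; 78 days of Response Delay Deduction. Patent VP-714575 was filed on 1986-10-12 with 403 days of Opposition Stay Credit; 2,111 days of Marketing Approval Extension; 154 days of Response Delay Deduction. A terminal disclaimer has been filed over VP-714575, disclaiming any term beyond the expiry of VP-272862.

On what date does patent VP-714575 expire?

August 12, 2011

Natural term of VP-714575:
  Base: filing + 22 years → 12 October 2008.
  Opposition Stay Credit: +403 days → 19 November 2009.
  Marketing Approval Extension: 2111 days claimed exceeds the 1280-day cap, so +1280 days → 22 May 2013.
  Response Delay Deduction: −154 days → 19 December 2012.
Expiry of referenced patent VP-272862:
  Base: filing + 22 years → 27 July 2006.
  Opposition Stay Credit: +640 days → 27 April 2008.
  Marketing Approval Extension: 1709 days claimed exceeds the 1280-day cap, so +1280 days → 29 October 2011.
  Response Delay Deduction: −78 days → 12 August 2011.
Terminal disclaimer: VP-714575 expires on the earlier of 19 December 2012 and 12 August 2011.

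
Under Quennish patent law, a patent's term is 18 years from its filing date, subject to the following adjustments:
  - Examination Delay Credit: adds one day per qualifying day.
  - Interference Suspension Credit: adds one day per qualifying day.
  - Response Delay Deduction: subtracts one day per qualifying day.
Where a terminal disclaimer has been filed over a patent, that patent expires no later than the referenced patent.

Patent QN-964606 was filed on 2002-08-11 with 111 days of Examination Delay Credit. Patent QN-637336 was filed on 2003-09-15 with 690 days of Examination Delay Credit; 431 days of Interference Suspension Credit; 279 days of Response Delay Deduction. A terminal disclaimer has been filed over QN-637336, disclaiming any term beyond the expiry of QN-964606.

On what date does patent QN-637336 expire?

Natural term of QN-637336:
  Base: filing + 18 years → 15 September 2021.
  Examination Delay Credit: +690 days → 6 August 2023.
  Interference Suspension Credit: +431 days → 10 October 2024.
  Response Delay Deduction: −279 days → 5 January 2024.
Expiry of referenced patent QN-964606:
  Base: filing + 18 years → 11 August 2020.
  Examination Delay Credit: +111 days → 30 November 2020.
Terminal disclaimer: QN-637336 expires on the earlier of 5 January 2024 and 30 November 2020.

2020-11-30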